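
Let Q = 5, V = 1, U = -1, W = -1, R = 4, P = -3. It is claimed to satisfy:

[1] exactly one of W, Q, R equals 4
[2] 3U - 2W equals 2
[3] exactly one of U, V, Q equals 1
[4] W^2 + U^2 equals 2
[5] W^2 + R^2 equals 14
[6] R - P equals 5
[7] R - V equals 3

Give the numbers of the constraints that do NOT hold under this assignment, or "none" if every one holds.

[1] W=-1, Q=5, R=4; 1 of them equals 4  true
[2] 3U - 2W = 3(-1) - 2(-1) = -1, not 2  false
[3] U=-1, V=1, Q=5; 1 of them equals 1  true
[4] W^2 + U^2 = (-1)^2 + (-1)^2 = 1 + 1 = 2  true
[5] W^2 + R^2 = (-1)^2 + 4^2 = 1 + 16 = 17, not 14  false
[6] R - P = 4 - (-3) = 7, not 5  false
[7] R - V = 4 - 1 = 3  true

The assignment fails constraints 2, 5, and 6.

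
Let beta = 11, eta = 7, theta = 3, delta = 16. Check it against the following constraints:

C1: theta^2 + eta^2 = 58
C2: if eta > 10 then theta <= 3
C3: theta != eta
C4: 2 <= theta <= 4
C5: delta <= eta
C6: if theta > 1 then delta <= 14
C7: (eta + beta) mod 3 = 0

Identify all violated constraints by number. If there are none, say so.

C1: theta^2 + eta^2 = 3^2 + 7^2 = 9 + 49 = 58  holds
C2: eta = 7, not > 10; antecedent false, conditional vacuously true  holds
C3: theta = 3, eta = 7; distinct  holds
C4: theta = 3 lies in [2, 4]  holds
C5: delta = 16, eta = 7; 16 > 7 (want ≤)  fails
C6: theta = 3 > 1, so we need delta ≤ 14; but delta = 16 > 14  fails
C7: eta + beta = 18; 18 mod 3 = 0  holds

No — constraints 5 and 6 are not satisfied.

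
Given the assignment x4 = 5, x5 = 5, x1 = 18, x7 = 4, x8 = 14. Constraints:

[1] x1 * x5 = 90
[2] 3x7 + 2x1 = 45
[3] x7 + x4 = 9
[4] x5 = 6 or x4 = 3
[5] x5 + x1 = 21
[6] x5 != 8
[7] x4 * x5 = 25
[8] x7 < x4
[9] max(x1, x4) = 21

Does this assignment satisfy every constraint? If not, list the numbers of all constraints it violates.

[1] x1 * x5 = 18 * 5 = 90 — holds.
[2] 3x7 + 2x1 = 3(4) + 2(18) = 48, not 45 — does not hold.
[3] x7 + x4 = 4 + 5 = 9 — holds.
[4] x5 = 5 ≠ 6 and x4 = 5 ≠ 3; both disjuncts false — does not hold.
[5] x5 + x1 = 5 + 18 = 23, not 21 — does not hold.
[6] x5 = 5, and 5 ≠ 8 — holds.
[7] x4 * x5 = 5 * 5 = 25 — holds.
[8] x7 = 4, x4 = 5; 4 < 5 — holds.
[9] max(18, 5) = 18, not 21 — does not hold.

Constraints 2, 4, 5, 9 are violated.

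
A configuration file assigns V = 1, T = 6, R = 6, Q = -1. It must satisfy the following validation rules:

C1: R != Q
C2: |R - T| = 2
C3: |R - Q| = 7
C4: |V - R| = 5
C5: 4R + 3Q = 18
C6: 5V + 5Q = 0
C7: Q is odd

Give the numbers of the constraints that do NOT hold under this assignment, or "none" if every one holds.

C1: R = 6, Q = -1; distinct — holds.
C2: |6 - 6| = 0, not 2 — does not hold.
C3: |6 - (-1)| = 7 — holds.
C4: |1 - 6| = 5 — holds.
C5: 4R + 3Q = 4(6) + 3(-1) = 21, not 18 — does not hold.
C6: 5V + 5Q = 5(1) + 5(-1) = 0 — holds.
C7: Q = -1 is odd — holds.

Violated: 2 and 5.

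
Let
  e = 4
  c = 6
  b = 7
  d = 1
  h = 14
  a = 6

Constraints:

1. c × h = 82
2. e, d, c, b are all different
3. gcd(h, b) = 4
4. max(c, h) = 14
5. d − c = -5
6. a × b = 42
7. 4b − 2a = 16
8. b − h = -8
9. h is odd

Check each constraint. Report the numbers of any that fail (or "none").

No — constraints 1, 3, 8, 9 are not satisfied.

1. c × h = 6 × 14 = 84, not 82 — does not hold.
2. values 4, 1, 6, 7 are pairwise distinct — holds.
3. gcd(14, 7) = 7, not 4 — does not hold.
4. max(6, 14) = 14 — holds.
5. d − c = 1 − 6 = -5 — holds.
6. a × b = 6 × 7 = 42 — holds.
7. 4b − 2a = 4(7) − 2(6) = 16 — holds.
8. b − h = 7 − 14 = -7, not -8 — does not hold.
9. h = 14 is even — does not hold.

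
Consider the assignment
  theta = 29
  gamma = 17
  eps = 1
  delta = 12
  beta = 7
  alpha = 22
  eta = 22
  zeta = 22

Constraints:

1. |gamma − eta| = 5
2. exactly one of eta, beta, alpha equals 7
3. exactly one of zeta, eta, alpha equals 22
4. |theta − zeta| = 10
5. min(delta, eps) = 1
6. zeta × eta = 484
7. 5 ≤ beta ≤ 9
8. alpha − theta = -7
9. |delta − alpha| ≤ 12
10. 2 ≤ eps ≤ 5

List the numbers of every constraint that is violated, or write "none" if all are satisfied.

1. |17 − 22| = 5 — satisfied.
2. eta=22, beta=7, alpha=22; 1 of them equals 7 — satisfied.
3. zeta=22, eta=22, alpha=22; 3 of them equal 22, not exactly one — violated.
4. |29 − 22| = 7, not 10 — violated.
5. min(12, 1) = 1 — satisfied.
6. zeta × eta = 22 × 22 = 484 — satisfied.
7. beta = 7 lies in [5, 9] — satisfied.
8. alpha − theta = 22 − 29 = -7 — satisfied.
9. |12 − 22| = 10; 10 ≤ 12 — satisfied.
10. eps = 1 is outside [2, 5] — violated.

Constraints 3, 4, and 10 are violated.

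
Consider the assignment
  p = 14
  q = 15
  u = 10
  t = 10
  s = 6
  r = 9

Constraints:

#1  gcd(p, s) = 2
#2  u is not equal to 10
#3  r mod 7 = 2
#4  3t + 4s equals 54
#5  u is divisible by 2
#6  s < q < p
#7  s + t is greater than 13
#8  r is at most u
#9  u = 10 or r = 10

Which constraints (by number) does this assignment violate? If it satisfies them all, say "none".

No — constraints 2 and 6 are not satisfied.

#1 gcd(14, 6) = 2 — OK.
#2 u = 10, but 10 is required to differ — violated.
#3 9 mod 7 = 2 — OK.
#4 3t + 4s = 3(10) + 4(6) = 54 — OK.
#5 10 / 2 = 5, so 2 divides 10 — OK.
#6 values 6, 15, 14; q = 15 is not < p = 14 — violated.
#7 s + t = 6 + 10 = 16; 16 > 13 — OK.
#8 r = 9, u = 10; 9 ≤ 10 — OK.
#9 u = 10 = 10 (first disjunct) — OK.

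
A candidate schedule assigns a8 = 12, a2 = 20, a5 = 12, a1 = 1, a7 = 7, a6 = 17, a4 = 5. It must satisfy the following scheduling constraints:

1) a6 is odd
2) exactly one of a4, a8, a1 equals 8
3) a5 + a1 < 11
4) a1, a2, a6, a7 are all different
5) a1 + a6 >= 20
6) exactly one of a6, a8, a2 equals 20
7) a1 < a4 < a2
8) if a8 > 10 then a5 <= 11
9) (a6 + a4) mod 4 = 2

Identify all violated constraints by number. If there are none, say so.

Constraints 2, 3, 5, and 8 do not hold.

1) a6 = 17 is odd  holds
2) a4=5, a8=12, a1=1; 0 of them equal 8, not exactly one  fails
3) a5 + a1 = 12 + 1 = 13; 13 ≥ 11, bound 11 not met  fails
4) values 1, 20, 17, 7 are pairwise distinct  holds
5) a1 + a6 = 1 + 17 = 18; 18 < 20, bound 20 not met  fails
6) a6=17, a8=12, a2=20; 1 of them equals 20  holds
7) values 1 < 5 < 20  holds
8) a8 = 12 > 10, so we need a5 ≤ 11; but a5 = 12 > 11  fails
9) a6 + a4 = 22; 22 mod 4 = 2  holds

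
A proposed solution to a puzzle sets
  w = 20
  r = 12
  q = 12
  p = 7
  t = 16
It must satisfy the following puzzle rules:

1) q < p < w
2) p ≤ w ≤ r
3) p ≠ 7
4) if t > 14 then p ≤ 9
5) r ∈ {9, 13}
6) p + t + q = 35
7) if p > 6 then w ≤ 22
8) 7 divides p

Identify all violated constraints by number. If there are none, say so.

The assignment fails constraints 1, 2, 3, 5.

1) values 12, 7, 20; q = 12 is not < p = 7  false
2) values 7, 20, 12; w = 20 is not ≤ r = 12  false
3) p = 7, but 7 is required to differ  false
4) t = 16 > 14, so we need p ≤ 9; p = 7 ≤ 9  true
5) r = 12 is not in {9, 13}  false
6) p + t + q = 7 + 16 + 12 = 35  true
7) p = 7 > 6, so we need w ≤ 22; w = 20 ≤ 22  true
8) 7 / 7 = 1, so 7 divides 7  true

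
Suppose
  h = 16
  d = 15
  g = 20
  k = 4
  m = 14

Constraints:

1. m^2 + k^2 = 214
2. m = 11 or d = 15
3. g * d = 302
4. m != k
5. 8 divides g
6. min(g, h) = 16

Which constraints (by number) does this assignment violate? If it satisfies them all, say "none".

1. m^2 + k^2 = 14^2 + 4^2 = 196 + 16 = 212, not 214  FAIL
2. m = 14 ≠ 11, but d = 15 = 15 (second disjunct)  OK
3. g * d = 20 * 15 = 300, not 302  FAIL
4. m = 14, k = 4; distinct  OK
5. 20 = 8*2 + 4, so 8 does not divide 20  FAIL
6. min(20, 16) = 16  OK

Violated: 1, 3, 5.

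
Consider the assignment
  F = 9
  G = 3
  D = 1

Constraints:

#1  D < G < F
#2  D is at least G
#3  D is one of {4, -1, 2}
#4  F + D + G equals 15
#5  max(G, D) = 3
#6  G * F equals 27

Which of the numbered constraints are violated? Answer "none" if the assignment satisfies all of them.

#1 values 1 < 3 < 9 — satisfied.
#2 D = 1, G = 3; 1 < 3 (want ≥) — violated.
#3 D = 1 is not in {4, -1, 2} — violated.
#4 F + D + G = 9 + 1 + 3 = 13, not 15 — violated.
#5 max(3, 1) = 3 — satisfied.
#6 G * F = 3 * 9 = 27 — satisfied.

Violated: 2, 3, 4.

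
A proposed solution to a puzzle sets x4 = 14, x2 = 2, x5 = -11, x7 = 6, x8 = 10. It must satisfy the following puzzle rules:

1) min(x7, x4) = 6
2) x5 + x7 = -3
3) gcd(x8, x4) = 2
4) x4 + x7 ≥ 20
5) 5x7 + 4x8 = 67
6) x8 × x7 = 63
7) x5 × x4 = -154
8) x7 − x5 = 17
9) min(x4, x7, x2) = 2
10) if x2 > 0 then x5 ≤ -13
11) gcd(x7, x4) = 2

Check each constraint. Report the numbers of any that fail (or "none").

1) min(6, 14) = 6 — holds.
2) x5 + x7 = -11 + 6 = -5, not -3 — does not hold.
3) gcd(10, 14) = 2 — holds.
4) x4 + x7 = 14 + 6 = 20; 20 ≥ 20 — holds.
5) 5x7 + 4x8 = 5(6) + 4(10) = 70, not 67 — does not hold.
6) x8 × x7 = 10 × 6 = 60, not 63 — does not hold.
7) x5 × x4 = -11 × 14 = -154 — holds.
8) x7 − x5 = 6 − (-11) = 17 — holds.
9) min(14, 6, 2) = 2 — holds.
10) x2 = 2 > 0, so we need x5 ≤ -13; but x5 = -11 > -13 — does not hold.
11) gcd(6, 14) = 2 — holds.

Constraints 2, 5, 6, and 10 are violated.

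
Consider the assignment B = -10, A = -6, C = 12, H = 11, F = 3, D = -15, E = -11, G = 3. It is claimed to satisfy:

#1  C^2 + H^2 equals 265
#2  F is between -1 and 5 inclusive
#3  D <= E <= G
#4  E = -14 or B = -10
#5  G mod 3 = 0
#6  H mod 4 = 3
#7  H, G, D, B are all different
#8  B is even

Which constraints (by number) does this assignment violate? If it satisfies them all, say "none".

None — every constraint holds.

#1 C^2 + H^2 = 12^2 + 11^2 = 144 + 121 = 265  OK
#2 F = 3 lies in [-1, 5]  OK
#3 values -15 <= -11 <= 3  OK
#4 E = -11 ≠ -14, but B = -10 = -10 (second disjunct)  OK
#5 3 mod 3 = 0  OK
#6 11 mod 4 = 3  OK
#7 values 11, 3, -15, -10 are pairwise distinct  OK
#8 B = -10 is even  OK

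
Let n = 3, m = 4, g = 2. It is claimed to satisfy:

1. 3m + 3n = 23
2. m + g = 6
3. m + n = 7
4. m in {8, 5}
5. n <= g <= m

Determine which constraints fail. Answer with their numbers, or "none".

Constraints 1, 4, and 5 are violated.

1. 3m + 3n = 3(4) + 3(3) = 21, not 23 — violated.
2. m + g = 4 + 2 = 6 — satisfied.
3. m + n = 4 + 3 = 7 — satisfied.
4. m = 4 is not in {8, 5} — violated.
5. values 3, 2, 4; n = 3 is not <= g = 2 — violated.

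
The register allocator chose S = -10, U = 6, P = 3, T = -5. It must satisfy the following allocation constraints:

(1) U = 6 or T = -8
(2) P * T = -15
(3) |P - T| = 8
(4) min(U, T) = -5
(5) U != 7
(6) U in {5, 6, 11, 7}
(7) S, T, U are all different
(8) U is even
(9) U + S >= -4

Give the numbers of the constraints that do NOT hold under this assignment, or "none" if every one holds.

(1) U = 6 = 6 (first disjunct)  yes
(2) P * T = 3 * (-5) = -15  yes
(3) |3 - (-5)| = 8  yes
(4) min(6, -5) = -5  yes
(5) U = 6, and 6 ≠ 7  yes
(6) U = 6 is in {5, 6, 11, 7}  yes
(7) values -10, -5, 6 are pairwise distinct  yes
(8) U = 6 is even  yes
(9) U + S = 6 + (-10) = -4; -4 ≥ -4  yes

Yes — all constraints hold.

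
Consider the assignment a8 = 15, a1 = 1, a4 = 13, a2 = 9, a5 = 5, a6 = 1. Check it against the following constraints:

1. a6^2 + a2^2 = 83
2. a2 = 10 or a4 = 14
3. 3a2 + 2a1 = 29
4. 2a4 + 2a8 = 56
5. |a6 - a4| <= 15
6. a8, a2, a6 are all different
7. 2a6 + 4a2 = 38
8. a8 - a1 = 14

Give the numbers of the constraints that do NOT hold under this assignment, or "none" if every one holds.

Constraints 1, 2 do not hold.

1. a6^2 + a2^2 = 1^2 + 9^2 = 1 + 81 = 82, not 83  no
2. a2 = 9 ≠ 10 and a4 = 13 ≠ 14; both disjuncts false  no
3. 3a2 + 2a1 = 3(9) + 2(1) = 29  yes
4. 2a4 + 2a8 = 2(13) + 2(15) = 56  yes
5. |1 - 13| = 12; 12 ≤ 15  yes
6. values 15, 9, 1 are pairwise distinct  yes
7. 2a6 + 4a2 = 2(1) + 4(9) = 38  yes
8. a8 - a1 = 15 - 1 = 14  yes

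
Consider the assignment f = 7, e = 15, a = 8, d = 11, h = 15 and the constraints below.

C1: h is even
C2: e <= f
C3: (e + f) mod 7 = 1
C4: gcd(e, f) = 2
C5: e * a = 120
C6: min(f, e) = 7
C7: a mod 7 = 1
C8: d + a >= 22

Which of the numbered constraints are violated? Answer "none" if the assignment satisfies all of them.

C1: h = 15 is odd  FAIL
C2: e = 15, f = 7; 15 > 7 (want ≤)  FAIL
C3: e + f = 22; 22 mod 7 = 1  OK
C4: gcd(15, 7) = 1, not 2  FAIL
C5: e * a = 15 * 8 = 120  OK
C6: min(7, 15) = 7  OK
C7: 8 mod 7 = 1  OK
C8: d + a = 11 + 8 = 19; 19 < 22, bound 22 not met  FAIL

No — constraints 1, 2, 4, 8 are not satisfied.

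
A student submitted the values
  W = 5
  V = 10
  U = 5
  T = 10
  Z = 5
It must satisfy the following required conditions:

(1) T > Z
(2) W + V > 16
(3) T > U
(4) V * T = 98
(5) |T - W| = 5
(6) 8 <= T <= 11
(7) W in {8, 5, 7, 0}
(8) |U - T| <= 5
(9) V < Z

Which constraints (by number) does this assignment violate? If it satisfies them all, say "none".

(1) T = 10, Z = 5; 10 > 5  ✓
(2) W + V = 5 + 10 = 15; 15 ≤ 16, bound 16 not met  ✗
(3) T = 10, U = 5; 10 > 5  ✓
(4) V * T = 10 * 10 = 100, not 98  ✗
(5) |10 - 5| = 5  ✓
(6) T = 10 lies in [8, 11]  ✓
(7) W = 5 is in {8, 5, 7, 0}  ✓
(8) |5 - 10| = 5; 5 ≤ 5  ✓
(9) V = 10, Z = 5; 10 ≥ 5 (want <)  ✗

No — constraints 2, 4, and 9 are not satisfied.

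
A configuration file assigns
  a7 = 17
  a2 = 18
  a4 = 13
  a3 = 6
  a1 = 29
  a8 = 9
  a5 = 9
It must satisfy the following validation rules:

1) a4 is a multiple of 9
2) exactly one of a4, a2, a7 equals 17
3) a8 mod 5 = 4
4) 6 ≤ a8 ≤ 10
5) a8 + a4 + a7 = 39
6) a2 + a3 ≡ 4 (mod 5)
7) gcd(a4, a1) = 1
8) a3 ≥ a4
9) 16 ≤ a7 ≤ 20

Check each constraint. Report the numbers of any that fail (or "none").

The assignment fails constraints 1, 8.

1) 13 = 9×1 + 4, so 9 does not divide 13 — violated.
2) a4=13, a2=18, a7=17; 1 of them equals 17 — OK.
3) 9 mod 5 = 4 — OK.
4) a8 = 9 lies in [6, 10] — OK.
5) a8 + a4 + a7 = 9 + 13 + 17 = 39 — OK.
6) a2 + a3 = 24; 24 mod 5 = 4 — OK.
7) gcd(13, 29) = 1 — OK.
8) a3 = 6, a4 = 13; 6 < 13 (want ≥) — violated.
9) a7 = 17 lies in [16, 20] — OK.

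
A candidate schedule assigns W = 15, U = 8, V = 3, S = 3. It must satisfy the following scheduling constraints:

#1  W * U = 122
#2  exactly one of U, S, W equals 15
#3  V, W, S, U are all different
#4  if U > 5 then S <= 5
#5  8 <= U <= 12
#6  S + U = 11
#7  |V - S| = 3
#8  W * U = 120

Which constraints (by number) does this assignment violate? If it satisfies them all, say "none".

No — constraints 1, 3, and 7 are not satisfied.

#1 W * U = 15 * 8 = 120, not 122  false
#2 U=8, S=3, W=15; 1 of them equals 15  true
#3 V = S = 3, not all different  false
#4 U = 8 > 5, so we need S ≤ 5; S = 3 ≤ 5  true
#5 U = 8 lies in [8, 12]  true
#6 S + U = 3 + 8 = 11  true
#7 |3 - 3| = 0, not 3  false
#8 W * U = 15 * 8 = 120  true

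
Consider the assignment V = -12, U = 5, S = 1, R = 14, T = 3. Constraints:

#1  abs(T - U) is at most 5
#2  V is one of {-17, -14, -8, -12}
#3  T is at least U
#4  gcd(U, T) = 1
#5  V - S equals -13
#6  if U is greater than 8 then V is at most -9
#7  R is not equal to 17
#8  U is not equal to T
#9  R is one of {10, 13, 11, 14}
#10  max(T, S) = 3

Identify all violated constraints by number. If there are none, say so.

#1 abs(3 - 5) = 2; 2 ≤ 5 — satisfied.
#2 V = -12 is in {-17, -14, -8, -12} — satisfied.
#3 T = 3, U = 5; 3 < 5 (want ≥) — violated.
#4 gcd(5, 3) = 1 — satisfied.
#5 V - S = -12 - 1 = -13 — satisfied.
#6 U = 5, not > 8; antecedent false, conditional vacuously true — satisfied.
#7 R = 14, and 14 ≠ 17 — satisfied.
#8 U = 5, T = 3; distinct — satisfied.
#9 R = 14 is in {10, 13, 11, 14} — satisfied.
#10 max(3, 1) = 3 — satisfied.

No — constraint 3 is not satisfied.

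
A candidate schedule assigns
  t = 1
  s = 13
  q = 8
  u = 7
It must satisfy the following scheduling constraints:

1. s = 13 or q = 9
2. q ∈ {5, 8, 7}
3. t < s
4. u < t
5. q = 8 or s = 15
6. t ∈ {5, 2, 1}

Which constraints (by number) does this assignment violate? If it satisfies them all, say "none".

1. s = 13 = 13 (first disjunct)  true
2. q = 8 is in {5, 8, 7}  true
3. t = 1, s = 13; 1 < 13  true
4. u = 7, t = 1; 7 ≥ 1 (want <)  false
5. q = 8 = 8 (first disjunct)  true
6. t = 1 is in {5, 2, 1}  true

Constraint 4 does not hold.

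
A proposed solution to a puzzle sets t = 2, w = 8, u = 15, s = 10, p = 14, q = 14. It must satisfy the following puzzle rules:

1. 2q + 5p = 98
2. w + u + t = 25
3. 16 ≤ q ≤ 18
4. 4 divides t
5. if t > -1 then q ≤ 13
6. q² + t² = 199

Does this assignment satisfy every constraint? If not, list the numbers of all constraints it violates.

No — constraints 3, 4, 5, and 6 are not satisfied.

1. 2q + 5p = 2(14) + 5(14) = 98 — OK.
2. w + u + t = 8 + 15 + 2 = 25 — OK.
3. q = 14 is outside [16, 18] — violated.
4. 2 = 4×0 + 2, so 4 does not divide 2 — violated.
5. t = 2 > -1, so we need q ≤ 13; but q = 14 > 13 — violated.
6. q² + t² = 14² + 2² = 196 + 4 = 200, not 199 — violated.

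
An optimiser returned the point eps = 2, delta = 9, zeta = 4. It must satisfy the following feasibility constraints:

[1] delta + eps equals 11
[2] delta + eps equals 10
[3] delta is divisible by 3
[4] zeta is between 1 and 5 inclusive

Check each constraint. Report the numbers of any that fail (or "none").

[1] delta + eps = 9 + 2 = 11 — holds.
[2] delta + eps = 9 + 2 = 11, not 10 — does not hold.
[3] 9 / 3 = 3, so 3 divides 9 — holds.
[4] zeta = 4 lies in [1, 5] — holds.

Violated: 2.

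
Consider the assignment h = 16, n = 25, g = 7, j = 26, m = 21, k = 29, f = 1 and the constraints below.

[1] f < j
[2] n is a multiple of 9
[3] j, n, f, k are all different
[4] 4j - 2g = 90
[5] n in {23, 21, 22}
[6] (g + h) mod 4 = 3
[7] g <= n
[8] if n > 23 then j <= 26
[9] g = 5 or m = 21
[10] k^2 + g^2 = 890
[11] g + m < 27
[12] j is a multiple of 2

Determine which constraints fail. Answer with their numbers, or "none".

Constraints 2, 5, and 11 do not hold.

[1] f = 1, j = 26; 1 < 26 — holds.
[2] 25 = 9*2 + 7, so 9 does not divide 25 — does not hold.
[3] values 26, 25, 1, 29 are pairwise distinct — holds.
[4] 4j - 2g = 4(26) - 2(7) = 90 — holds.
[5] n = 25 is not in {23, 21, 22} — does not hold.
[6] g + h = 23; 23 mod 4 = 3 — holds.
[7] g = 7, n = 25; 7 ≤ 25 — holds.
[8] n = 25 > 23, so we need j ≤ 26; j = 26 ≤ 26 — holds.
[9] g = 7 ≠ 5, but m = 21 = 21 (second disjunct) — holds.
[10] k^2 + g^2 = 29^2 + 7^2 = 841 + 49 = 890 — holds.
[11] g + m = 7 + 21 = 28; 28 ≥ 27, bound 27 not met — does not hold.
[12] 26 / 2 = 13, so 2 divides 26 — holds.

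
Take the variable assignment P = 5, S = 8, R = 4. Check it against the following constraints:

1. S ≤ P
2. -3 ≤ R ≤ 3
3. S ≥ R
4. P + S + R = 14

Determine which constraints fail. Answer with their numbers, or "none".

Constraints 1, 2, and 4 do not hold.

1. S = 8, P = 5; 8 > 5 (want ≤) — does not hold.
2. R = 4 is outside [-3, 3] — does not hold.
3. S = 8, R = 4; 8 ≥ 4 — holds.
4. P + S + R = 5 + 8 + 4 = 17, not 14 — does not hold.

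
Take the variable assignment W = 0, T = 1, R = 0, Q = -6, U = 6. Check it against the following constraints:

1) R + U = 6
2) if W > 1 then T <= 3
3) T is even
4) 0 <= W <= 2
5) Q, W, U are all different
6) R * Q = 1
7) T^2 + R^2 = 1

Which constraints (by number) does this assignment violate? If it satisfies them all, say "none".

Violated: 3 and 6.

1) R + U = 0 + 6 = 6 — holds.
2) W = 0, not > 1; antecedent false, conditional vacuously true — holds.
3) T = 1 is odd — does not hold.
4) W = 0 lies in [0, 2] — holds.
5) values -6, 0, 6 are pairwise distinct — holds.
6) R * Q = 0 * (-6) = 0, not 1 — does not hold.
7) T^2 + R^2 = 1^2 + 0^2 = 1 + 0 = 1 — holds.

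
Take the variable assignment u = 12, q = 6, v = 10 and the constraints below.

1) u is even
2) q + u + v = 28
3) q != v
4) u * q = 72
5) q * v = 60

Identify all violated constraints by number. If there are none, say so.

1) u = 12 is even  ✔
2) q + u + v = 6 + 12 + 10 = 28  ✔
3) q = 6, v = 10; distinct  ✔
4) u * q = 12 * 6 = 72  ✔
5) q * v = 6 * 10 = 60  ✔

The assignment satisfies every constraint.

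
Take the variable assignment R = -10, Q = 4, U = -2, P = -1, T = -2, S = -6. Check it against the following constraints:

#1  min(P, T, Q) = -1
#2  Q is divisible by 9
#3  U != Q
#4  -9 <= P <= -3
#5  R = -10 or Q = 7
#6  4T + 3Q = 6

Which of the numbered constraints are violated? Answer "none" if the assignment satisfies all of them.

Constraints 1, 2, 4, 6 do not hold.

#1 min(-1, -2, 4) = -2, not -1  FAIL
#2 4 = 9*0 + 4, so 9 does not divide 4  FAIL
#3 U = -2, Q = 4; distinct  OK
#4 P = -1 is outside [-9, -3]  FAIL
#5 R = -10 = -10 (first disjunct)  OK
#6 4T + 3Q = 4(-2) + 3(4) = 4, not 6  FAIL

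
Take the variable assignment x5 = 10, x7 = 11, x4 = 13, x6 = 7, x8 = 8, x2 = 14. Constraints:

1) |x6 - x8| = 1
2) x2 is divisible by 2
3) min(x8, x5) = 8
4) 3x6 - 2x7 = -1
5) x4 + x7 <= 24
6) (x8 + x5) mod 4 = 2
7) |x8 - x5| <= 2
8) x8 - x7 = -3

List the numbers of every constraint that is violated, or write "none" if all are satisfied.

1) |7 - 8| = 1  holds
2) 14 / 2 = 7, so 2 divides 14  holds
3) min(8, 10) = 8  holds
4) 3x6 - 2x7 = 3(7) - 2(11) = -1  holds
5) x4 + x7 = 13 + 11 = 24; 24 ≤ 24  holds
6) x8 + x5 = 18; 18 mod 4 = 2  holds
7) |8 - 10| = 2; 2 ≤ 2  holds
8) x8 - x7 = 8 - 11 = -3  holds

All constraints are satisfied.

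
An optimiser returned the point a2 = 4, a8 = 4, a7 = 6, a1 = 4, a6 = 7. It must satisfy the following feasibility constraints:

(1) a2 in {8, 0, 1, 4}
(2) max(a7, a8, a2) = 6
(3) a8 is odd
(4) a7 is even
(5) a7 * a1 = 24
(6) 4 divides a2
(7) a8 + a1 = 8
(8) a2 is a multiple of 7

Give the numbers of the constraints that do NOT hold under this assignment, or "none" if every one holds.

No — constraints 3, 8 are not satisfied.

(1) a2 = 4 is in {8, 0, 1, 4} — holds.
(2) max(6, 4, 4) = 6 — holds.
(3) a8 = 4 is even — does not hold.
(4) a7 = 6 is even — holds.
(5) a7 * a1 = 6 * 4 = 24 — holds.
(6) 4 / 4 = 1, so 4 divides 4 — holds.
(7) a8 + a1 = 4 + 4 = 8 — holds.
(8) 4 = 7*0 + 4, so 7 does not divide 4 — does not hold.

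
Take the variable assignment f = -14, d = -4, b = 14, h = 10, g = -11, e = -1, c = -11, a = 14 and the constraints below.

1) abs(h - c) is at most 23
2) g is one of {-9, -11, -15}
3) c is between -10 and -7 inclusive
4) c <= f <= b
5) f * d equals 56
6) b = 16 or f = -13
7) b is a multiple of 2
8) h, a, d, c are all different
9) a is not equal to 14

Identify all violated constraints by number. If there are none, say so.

No — constraints 3, 4, 6, 9 are not satisfied.

1) abs(10 - (-11)) = 21; 21 ≤ 23  yes
2) g = -11 is in {-9, -11, -15}  yes
3) c = -11 is outside [-10, -7]  no
4) values -11, -14, 14; c = -11 is not <= f = -14  no
5) f * d = -14 * (-4) = 56  yes
6) b = 14 ≠ 16 and f = -14 ≠ -13; both disjuncts false  no
7) 14 / 2 = 7, so 2 divides 14  yes
8) values 10, 14, -4, -11 are pairwise distinct  yes
9) a = 14, but 14 is required to differ  no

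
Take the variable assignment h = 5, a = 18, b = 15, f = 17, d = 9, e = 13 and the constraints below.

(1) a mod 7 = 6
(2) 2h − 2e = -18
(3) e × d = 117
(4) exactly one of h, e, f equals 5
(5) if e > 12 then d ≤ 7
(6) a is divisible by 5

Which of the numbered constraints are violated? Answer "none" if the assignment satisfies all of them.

(1) 18 mod 7 = 4, not 6 — fails.
(2) 2h − 2e = 2(5) − 2(13) = -16, not -18 — fails.
(3) e × d = 13 × 9 = 117 — holds.
(4) h=5, e=13, f=17; 1 of them equals 5 — holds.
(5) e = 13 > 12, so we need d ≤ 7; but d = 9 > 7 — fails.
(6) 18 = 5×3 + 3, so 5 does not divide 18 — fails.

Violated: 1, 2, 5, and 6.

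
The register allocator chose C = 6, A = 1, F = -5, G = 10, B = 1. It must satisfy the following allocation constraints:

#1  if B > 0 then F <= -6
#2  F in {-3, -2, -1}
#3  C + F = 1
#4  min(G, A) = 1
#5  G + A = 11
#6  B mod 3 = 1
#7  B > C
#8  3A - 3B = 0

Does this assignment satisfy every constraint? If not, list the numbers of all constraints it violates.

No — constraints 1, 2, 7 are not satisfied.

#1 B = 1 > 0, so we need F ≤ -6; but F = -5 > -6  no
#2 F = -5 is not in {-3, -2, -1}  no
#3 C + F = 6 + (-5) = 1  yes
#4 min(10, 1) = 1  yes
#5 G + A = 10 + 1 = 11  yes
#6 1 mod 3 = 1  yes
#7 B = 1, C = 6; 1 ≤ 6 (want >)  no
#8 3A - 3B = 3(1) - 3(1) = 0  yes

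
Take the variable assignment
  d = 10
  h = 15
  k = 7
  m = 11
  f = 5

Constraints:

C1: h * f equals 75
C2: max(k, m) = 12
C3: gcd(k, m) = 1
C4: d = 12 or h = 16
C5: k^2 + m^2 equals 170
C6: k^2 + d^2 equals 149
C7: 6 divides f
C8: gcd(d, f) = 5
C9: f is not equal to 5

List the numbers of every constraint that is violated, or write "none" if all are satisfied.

C1: h * f = 15 * 5 = 75  ✓
C2: max(7, 11) = 11, not 12  ✗
C3: gcd(7, 11) = 1  ✓
C4: d = 10 ≠ 12 and h = 15 ≠ 16; both disjuncts false  ✗
C5: k^2 + m^2 = 7^2 + 11^2 = 49 + 121 = 170  ✓
C6: k^2 + d^2 = 7^2 + 10^2 = 49 + 100 = 149  ✓
C7: 5 = 6*0 + 5, so 6 does not divide 5  ✗
C8: gcd(10, 5) = 5  ✓
C9: f = 5, but 5 is required to differ  ✗

Constraints 2, 4, 7, 9 do not hold.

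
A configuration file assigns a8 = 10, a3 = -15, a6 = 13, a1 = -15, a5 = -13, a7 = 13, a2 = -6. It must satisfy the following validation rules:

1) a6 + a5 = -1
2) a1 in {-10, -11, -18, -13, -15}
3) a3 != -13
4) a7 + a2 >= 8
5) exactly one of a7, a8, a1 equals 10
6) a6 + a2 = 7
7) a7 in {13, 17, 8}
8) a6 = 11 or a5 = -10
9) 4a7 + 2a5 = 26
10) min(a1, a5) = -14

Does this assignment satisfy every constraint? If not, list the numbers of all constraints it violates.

Constraints 1, 4, 8, and 10 do not hold.

1) a6 + a5 = 13 + (-13) = 0, not -1  false
2) a1 = -15 is in {-10, -11, -18, -13, -15}  true
3) a3 = -15, and -15 ≠ -13  true
4) a7 + a2 = 13 + (-6) = 7; 7 < 8, bound 8 not met  false
5) a7=13, a8=10, a1=-15; 1 of them equals 10  true
6) a6 + a2 = 13 + (-6) = 7  true
7) a7 = 13 is in {13, 17, 8}  true
8) a6 = 13 ≠ 11 and a5 = -13 ≠ -10; both disjuncts false  false
9) 4a7 + 2a5 = 4(13) + 2(-13) = 26  true
10) min(-15, -13) = -15, not -14  false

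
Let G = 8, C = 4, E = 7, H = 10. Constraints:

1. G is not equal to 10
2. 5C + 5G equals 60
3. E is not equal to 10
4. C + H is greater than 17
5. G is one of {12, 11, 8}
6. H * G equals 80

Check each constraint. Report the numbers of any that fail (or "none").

1. G = 8, and 8 ≠ 10 — OK.
2. 5C + 5G = 5(4) + 5(8) = 60 — OK.
3. E = 7, and 7 ≠ 10 — OK.
4. C + H = 4 + 10 = 14; 14 ≤ 17, bound 17 not met — violated.
5. G = 8 is in {12, 11, 8} — OK.
6. H * G = 10 * 8 = 80 — OK.

Violated: 4.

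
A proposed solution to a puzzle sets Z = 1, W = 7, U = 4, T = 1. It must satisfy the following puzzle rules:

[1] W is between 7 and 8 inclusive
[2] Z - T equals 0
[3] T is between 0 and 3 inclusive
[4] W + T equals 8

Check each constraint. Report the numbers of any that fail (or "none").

[1] W = 7 lies in [7, 8]  yes
[2] Z - T = 1 - 1 = 0  yes
[3] T = 1 lies in [0, 3]  yes
[4] W + T = 7 + 1 = 8  yes

Yes — all constraints hold.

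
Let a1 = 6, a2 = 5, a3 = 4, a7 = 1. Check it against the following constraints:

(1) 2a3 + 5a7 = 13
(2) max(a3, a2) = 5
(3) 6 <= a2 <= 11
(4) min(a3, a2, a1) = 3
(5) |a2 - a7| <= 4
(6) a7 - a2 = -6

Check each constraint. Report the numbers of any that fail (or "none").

No — constraints 3, 4, and 6 are not satisfied.

(1) 2a3 + 5a7 = 2(4) + 5(1) = 13 — satisfied.
(2) max(4, 5) = 5 — satisfied.
(3) a2 = 5 is outside [6, 11] — violated.
(4) min(4, 5, 6) = 4, not 3 — violated.
(5) |5 - 1| = 4; 4 ≤ 4 — satisfied.
(6) a7 - a2 = 1 - 5 = -4, not -6 — violated.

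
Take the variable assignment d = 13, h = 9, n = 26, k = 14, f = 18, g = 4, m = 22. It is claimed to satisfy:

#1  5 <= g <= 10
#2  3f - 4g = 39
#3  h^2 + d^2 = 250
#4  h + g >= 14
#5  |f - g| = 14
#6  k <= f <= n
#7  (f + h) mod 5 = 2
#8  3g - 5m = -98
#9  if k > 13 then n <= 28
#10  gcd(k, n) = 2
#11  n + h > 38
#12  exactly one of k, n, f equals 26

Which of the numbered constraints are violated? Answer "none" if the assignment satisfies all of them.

#1 g = 4 is outside [5, 10]  ✗
#2 3f - 4g = 3(18) - 4(4) = 38, not 39  ✗
#3 h^2 + d^2 = 9^2 + 13^2 = 81 + 169 = 250  ✓
#4 h + g = 9 + 4 = 13; 13 < 14, bound 14 not met  ✗
#5 |18 - 4| = 14  ✓
#6 values 14 <= 18 <= 26  ✓
#7 f + h = 27; 27 mod 5 = 2  ✓
#8 3g - 5m = 3(4) - 5(22) = -98  ✓
#9 k = 14 > 13, so we need n ≤ 28; n = 26 ≤ 28  ✓
#10 gcd(14, 26) = 2  ✓
#11 n + h = 26 + 9 = 35; 35 ≤ 38, bound 38 not met  ✗
#12 k=14, n=26, f=18; 1 of them equals 26  ✓

Violated: 1, 2, 4, and 11.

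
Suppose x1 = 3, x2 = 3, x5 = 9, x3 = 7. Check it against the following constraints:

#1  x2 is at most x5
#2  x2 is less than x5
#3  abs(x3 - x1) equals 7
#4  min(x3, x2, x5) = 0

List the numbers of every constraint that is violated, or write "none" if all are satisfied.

Constraints 3, 4 do not hold.

#1 x2 = 3, x5 = 9; 3 ≤ 9  OK
#2 x2 = 3, x5 = 9; 3 < 9  OK
#3 abs(7 - 3) = 4, not 7  FAIL
#4 min(7, 3, 9) = 3, not 0  FAIL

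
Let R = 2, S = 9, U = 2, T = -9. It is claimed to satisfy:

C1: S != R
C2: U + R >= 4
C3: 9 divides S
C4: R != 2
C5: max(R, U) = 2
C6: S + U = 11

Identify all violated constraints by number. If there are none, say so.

C1: S = 9, R = 2; distinct — satisfied.
C2: U + R = 2 + 2 = 4; 4 ≥ 4 — satisfied.
C3: 9 / 9 = 1, so 9 divides 9 — satisfied.
C4: R = 2, but 2 is required to differ — violated.
C5: max(2, 2) = 2 — satisfied.
C6: S + U = 9 + 2 = 11 — satisfied.

No — constraint 4 is not satisfied.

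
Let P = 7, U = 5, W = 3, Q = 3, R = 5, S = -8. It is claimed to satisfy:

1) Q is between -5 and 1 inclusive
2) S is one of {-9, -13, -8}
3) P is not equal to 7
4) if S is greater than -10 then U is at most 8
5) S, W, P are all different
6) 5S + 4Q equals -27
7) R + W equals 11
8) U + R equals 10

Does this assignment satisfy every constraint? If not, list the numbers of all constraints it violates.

Constraints 1, 3, 6, and 7 do not hold.

1) Q = 3 is outside [-5, 1] — violated.
2) S = -8 is in {-9, -13, -8} — satisfied.
3) P = 7, but 7 is required to differ — violated.
4) S = -8 > -10, so we need U ≤ 8; U = 5 ≤ 8 — satisfied.
5) values -8, 3, 7 are pairwise distinct — satisfied.
6) 5S + 4Q = 5(-8) + 4(3) = -28, not -27 — violated.
7) R + W = 5 + 3 = 8, not 11 — violated.
8) U + R = 5 + 5 = 10 — satisfied.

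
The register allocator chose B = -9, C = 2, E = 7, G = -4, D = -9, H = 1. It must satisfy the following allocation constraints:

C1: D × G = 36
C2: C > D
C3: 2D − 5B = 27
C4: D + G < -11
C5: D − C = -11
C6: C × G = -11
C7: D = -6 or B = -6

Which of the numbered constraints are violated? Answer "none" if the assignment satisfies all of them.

Constraints 6 and 7 do not hold.

C1: D × G = -9 × (-4) = 36 — holds.
C2: C = 2, D = -9; 2 > -9 — holds.
C3: 2D − 5B = 2(-9) − 5(-9) = 27 — holds.
C4: D + G = -9 + (-4) = -13; -13 < -11 — holds.
C5: D − C = -9 − 2 = -11 — holds.
C6: C × G = 2 × (-4) = -8, not -11 — fails.
C7: D = -9 ≠ -6 and B = -9 ≠ -6; both disjuncts false — fails.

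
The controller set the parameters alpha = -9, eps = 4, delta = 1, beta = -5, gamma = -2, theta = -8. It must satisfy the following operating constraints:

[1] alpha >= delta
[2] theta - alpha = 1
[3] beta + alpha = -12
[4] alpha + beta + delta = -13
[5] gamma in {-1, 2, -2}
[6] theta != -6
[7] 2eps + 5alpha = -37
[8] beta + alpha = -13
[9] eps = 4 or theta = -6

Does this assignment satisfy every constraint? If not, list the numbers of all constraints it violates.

No — constraints 1, 3, and 8 are not satisfied.

[1] alpha = -9, delta = 1; -9 < 1 (want ≥) — violated.
[2] theta - alpha = -8 - (-9) = 1 — satisfied.
[3] beta + alpha = -5 + (-9) = -14, not -12 — violated.
[4] alpha + beta + delta = -9 + (-5) + 1 = -13 — satisfied.
[5] gamma = -2 is in {-1, 2, -2} — satisfied.
[6] theta = -8, and -8 ≠ -6 — satisfied.
[7] 2eps + 5alpha = 2(4) + 5(-9) = -37 — satisfied.
[8] beta + alpha = -5 + (-9) = -14, not -13 — violated.
[9] eps = 4 = 4 (first disjunct) — satisfied.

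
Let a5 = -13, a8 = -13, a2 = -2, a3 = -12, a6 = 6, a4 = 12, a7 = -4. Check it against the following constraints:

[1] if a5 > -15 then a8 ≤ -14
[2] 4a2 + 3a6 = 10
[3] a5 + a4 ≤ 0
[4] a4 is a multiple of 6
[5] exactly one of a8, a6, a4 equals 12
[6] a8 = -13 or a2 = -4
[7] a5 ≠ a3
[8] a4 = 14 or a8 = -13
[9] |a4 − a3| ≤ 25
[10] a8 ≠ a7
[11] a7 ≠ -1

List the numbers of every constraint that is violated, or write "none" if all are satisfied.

Constraint 1 is violated.

[1] a5 = -13 > -15, so we need a8 ≤ -14; but a8 = -13 > -14 — violated.
[2] 4a2 + 3a6 = 4(-2) + 3(6) = 10 — satisfied.
[3] a5 + a4 = -13 + 12 = -1; -1 ≤ 0 — satisfied.
[4] 12 / 6 = 2, so 6 divides 12 — satisfied.
[5] a8=-13, a6=6, a4=12; 1 of them equals 12 — satisfied.
[6] a8 = -13 = -13 (first disjunct) — satisfied.
[7] a5 = -13, a3 = -12; distinct — satisfied.
[8] a4 = 12 ≠ 14, but a8 = -13 = -13 (second disjunct) — satisfied.
[9] |12 − (-12)| = 24; 24 ≤ 25 — satisfied.
[10] a8 = -13, a7 = -4; distinct — satisfied.
[11] a7 = -4, and -4 ≠ -1 — satisfied.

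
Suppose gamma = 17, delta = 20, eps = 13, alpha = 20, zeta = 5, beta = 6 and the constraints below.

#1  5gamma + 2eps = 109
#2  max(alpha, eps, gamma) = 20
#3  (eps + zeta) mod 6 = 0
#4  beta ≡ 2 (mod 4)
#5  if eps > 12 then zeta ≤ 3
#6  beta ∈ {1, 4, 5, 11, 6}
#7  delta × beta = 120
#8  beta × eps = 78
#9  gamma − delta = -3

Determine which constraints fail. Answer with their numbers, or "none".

No — constraints 1 and 5 are not satisfied.

#1 5gamma + 2eps = 5(17) + 2(13) = 111, not 109  FAIL
#2 max(20, 13, 17) = 20  OK
#3 eps + zeta = 18; 18 mod 6 = 0  OK
#4 6 mod 4 = 2  OK
#5 eps = 13 > 12, so we need zeta ≤ 3; but zeta = 5 > 3  FAIL
#6 beta = 6 is in {1, 4, 5, 11, 6}  OK
#7 delta × beta = 20 × 6 = 120  OK
#8 beta × eps = 6 × 13 = 78  OK
#9 gamma − delta = 17 − 20 = -3  OK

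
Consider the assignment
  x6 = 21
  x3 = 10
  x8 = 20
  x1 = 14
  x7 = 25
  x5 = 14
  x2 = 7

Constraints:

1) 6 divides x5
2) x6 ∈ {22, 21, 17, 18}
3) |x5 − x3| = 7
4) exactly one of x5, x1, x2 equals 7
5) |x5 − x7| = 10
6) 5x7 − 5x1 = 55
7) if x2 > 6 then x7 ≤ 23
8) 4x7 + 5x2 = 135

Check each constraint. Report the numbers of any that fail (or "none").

1) 14 = 6×2 + 2, so 6 does not divide 14  fails
2) x6 = 21 is in {22, 21, 17, 18}  holds
3) |14 − 10| = 4, not 7  fails
4) x5=14, x1=14, x2=7; 1 of them equals 7  holds
5) |14 − 25| = 11, not 10  fails
6) 5x7 − 5x1 = 5(25) − 5(14) = 55  holds
7) x2 = 7 > 6, so we need x7 ≤ 23; but x7 = 25 > 23  fails
8) 4x7 + 5x2 = 4(25) + 5(7) = 135  holds

The assignment fails constraints 1, 3, 5, and 7.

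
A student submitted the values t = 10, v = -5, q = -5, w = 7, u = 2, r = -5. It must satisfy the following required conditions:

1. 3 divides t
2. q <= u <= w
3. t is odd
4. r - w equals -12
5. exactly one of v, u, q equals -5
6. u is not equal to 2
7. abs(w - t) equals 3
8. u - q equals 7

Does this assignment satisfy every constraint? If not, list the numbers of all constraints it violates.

Violated: 1, 3, 5, 6.

1. 10 = 3*3 + 1, so 3 does not divide 10  no
2. values -5 <= 2 <= 7  yes
3. t = 10 is even  no
4. r - w = -5 - 7 = -12  yes
5. v=-5, u=2, q=-5; 2 of them equal -5, not exactly one  no
6. u = 2, but 2 is required to differ  no
7. abs(7 - 10) = 3  yes
8. u - q = 2 - (-5) = 7  yes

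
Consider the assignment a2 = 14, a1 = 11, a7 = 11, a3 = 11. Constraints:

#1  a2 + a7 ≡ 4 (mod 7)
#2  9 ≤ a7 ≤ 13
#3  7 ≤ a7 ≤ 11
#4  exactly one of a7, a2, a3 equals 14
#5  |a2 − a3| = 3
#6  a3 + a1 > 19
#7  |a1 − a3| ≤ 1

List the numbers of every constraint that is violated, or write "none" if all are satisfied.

None — every constraint holds.

#1 a2 + a7 = 25; 25 mod 7 = 4  yes
#2 a7 = 11 lies in [9, 13]  yes
#3 a7 = 11 lies in [7, 11]  yes
#4 a7=11, a2=14, a3=11; 1 of them equals 14  yes
#5 |14 − 11| = 3  yes
#6 a3 + a1 = 11 + 11 = 22; 22 > 19  yes
#7 |11 − 11| = 0; 0 ≤ 1  yes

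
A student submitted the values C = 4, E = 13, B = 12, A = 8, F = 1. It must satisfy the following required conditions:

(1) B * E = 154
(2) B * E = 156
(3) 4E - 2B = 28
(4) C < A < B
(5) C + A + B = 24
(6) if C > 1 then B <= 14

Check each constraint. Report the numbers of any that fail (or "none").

(1) B * E = 12 * 13 = 156, not 154 — does not hold.
(2) B * E = 12 * 13 = 156 — holds.
(3) 4E - 2B = 4(13) - 2(12) = 28 — holds.
(4) values 4 < 8 < 12 — holds.
(5) C + A + B = 4 + 8 + 12 = 24 — holds.
(6) C = 4 > 1, so we need B ≤ 14; B = 12 ≤ 14 — holds.

Constraint 1 does not hold.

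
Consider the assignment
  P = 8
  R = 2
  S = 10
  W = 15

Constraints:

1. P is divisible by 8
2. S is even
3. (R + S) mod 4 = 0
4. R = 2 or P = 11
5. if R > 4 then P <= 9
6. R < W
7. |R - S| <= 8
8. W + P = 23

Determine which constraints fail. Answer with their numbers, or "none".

1. 8 / 8 = 1, so 8 divides 8  true
2. S = 10 is even  true
3. R + S = 12; 12 mod 4 = 0  true
4. R = 2 = 2 (first disjunct)  true
5. R = 2, not > 4; antecedent false, conditional vacuously true  true
6. R = 2, W = 15; 2 < 15  true
7. |2 - 10| = 8; 8 ≤ 8  true
8. W + P = 15 + 8 = 23  true

All constraints are satisfied.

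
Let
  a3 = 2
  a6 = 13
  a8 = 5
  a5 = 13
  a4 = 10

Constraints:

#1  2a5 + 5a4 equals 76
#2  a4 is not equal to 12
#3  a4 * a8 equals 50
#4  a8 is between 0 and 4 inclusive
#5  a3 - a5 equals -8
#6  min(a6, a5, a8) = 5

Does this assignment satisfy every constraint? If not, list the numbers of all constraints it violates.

#1 2a5 + 5a4 = 2(13) + 5(10) = 76 — holds.
#2 a4 = 10, and 10 ≠ 12 — holds.
#3 a4 * a8 = 10 * 5 = 50 — holds.
#4 a8 = 5 is outside [0, 4] — fails.
#5 a3 - a5 = 2 - 13 = -11, not -8 — fails.
#6 min(13, 13, 5) = 5 — holds.

The assignment fails constraints 4, 5.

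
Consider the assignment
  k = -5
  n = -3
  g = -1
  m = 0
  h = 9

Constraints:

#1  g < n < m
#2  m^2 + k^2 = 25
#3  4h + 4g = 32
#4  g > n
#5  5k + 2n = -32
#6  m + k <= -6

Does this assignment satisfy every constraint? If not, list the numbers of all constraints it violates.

#1 values -1, -3, 0; g = -1 is not < n = -3  ✗
#2 m^2 + k^2 = 0^2 + (-5)^2 = 0 + 25 = 25  ✓
#3 4h + 4g = 4(9) + 4(-1) = 32  ✓
#4 g = -1, n = -3; -1 > -3  ✓
#5 5k + 2n = 5(-5) + 2(-3) = -31, not -32  ✗
#6 m + k = 0 + (-5) = -5; -5 > -6, bound -6 not met  ✗

Violated: 1, 5, and 6.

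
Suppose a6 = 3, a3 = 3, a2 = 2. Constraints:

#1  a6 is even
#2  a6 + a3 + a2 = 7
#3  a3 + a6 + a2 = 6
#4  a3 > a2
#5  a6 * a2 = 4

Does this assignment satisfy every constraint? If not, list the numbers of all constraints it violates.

#1 a6 = 3 is odd  ✗
#2 a6 + a3 + a2 = 3 + 3 + 2 = 8, not 7  ✗
#3 a3 + a6 + a2 = 3 + 3 + 2 = 8, not 6  ✗
#4 a3 = 3, a2 = 2; 3 > 2  ✓
#5 a6 * a2 = 3 * 2 = 6, not 4  ✗

Constraints 1, 2, 3, and 5 do not hold.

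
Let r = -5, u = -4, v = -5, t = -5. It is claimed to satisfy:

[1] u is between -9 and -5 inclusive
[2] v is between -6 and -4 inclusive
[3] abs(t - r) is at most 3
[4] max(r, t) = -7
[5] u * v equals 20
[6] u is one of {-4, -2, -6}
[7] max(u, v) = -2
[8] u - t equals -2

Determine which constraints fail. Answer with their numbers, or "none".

The assignment fails constraints 1, 4, 7, and 8.

[1] u = -4 is outside [-9, -5]  no
[2] v = -5 lies in [-6, -4]  yes
[3] abs(-5 - (-5)) = 0; 0 ≤ 3  yes
[4] max(-5, -5) = -5, not -7  no
[5] u * v = -4 * (-5) = 20  yes
[6] u = -4 is in {-4, -2, -6}  yes
[7] max(-4, -5) = -4, not -2  no
[8] u - t = -4 - (-5) = 1, not -2  no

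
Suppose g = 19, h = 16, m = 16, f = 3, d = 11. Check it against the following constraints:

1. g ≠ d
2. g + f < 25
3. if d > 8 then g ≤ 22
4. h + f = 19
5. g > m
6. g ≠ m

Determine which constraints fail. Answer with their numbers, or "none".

1. g = 19, d = 11; distinct — OK.
2. g + f = 19 + 3 = 22; 22 < 25 — OK.
3. d = 11 > 8, so we need g ≤ 22; g = 19 ≤ 22 — OK.
4. h + f = 16 + 3 = 19 — OK.
5. g = 19, m = 16; 19 > 16 — OK.
6. g = 19, m = 16; distinct — OK.

Yes — all constraints hold.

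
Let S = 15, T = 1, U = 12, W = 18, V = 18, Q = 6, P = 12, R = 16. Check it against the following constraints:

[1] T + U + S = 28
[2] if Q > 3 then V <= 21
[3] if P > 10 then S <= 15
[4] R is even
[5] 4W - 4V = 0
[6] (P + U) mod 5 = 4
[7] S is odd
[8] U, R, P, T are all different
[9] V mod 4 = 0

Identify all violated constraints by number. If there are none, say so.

[1] T + U + S = 1 + 12 + 15 = 28 — holds.
[2] Q = 6 > 3, so we need V ≤ 21; V = 18 ≤ 21 — holds.
[3] P = 12 > 10, so we need S ≤ 15; S = 15 ≤ 15 — holds.
[4] R = 16 is even — holds.
[5] 4W - 4V = 4(18) - 4(18) = 0 — holds.
[6] P + U = 24; 24 mod 5 = 4 — holds.
[7] S = 15 is odd — holds.
[8] U = P = 12, not all different — fails.
[9] 18 mod 4 = 2, not 0 — fails.

Violated: 8 and 9.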